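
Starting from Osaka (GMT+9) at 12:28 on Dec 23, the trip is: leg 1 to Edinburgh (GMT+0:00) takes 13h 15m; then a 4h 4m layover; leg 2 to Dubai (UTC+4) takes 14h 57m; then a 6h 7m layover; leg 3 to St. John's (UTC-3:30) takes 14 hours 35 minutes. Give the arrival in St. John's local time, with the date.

Convert departure to UTC: 12:28 − 9:00 = 03:28 UTC on Dec 23.
Add 13 hours and 15 minutes leg 1 → 16:43 UTC.
Add 4 hours and 4 minutes layover in Edinburgh → 20:47 UTC.
Add 14 hours and 57 minutes leg 2 → 11:44 UTC (Dec 24).
Add 6 hours 7 minutes layover in Dubai → 17:51 UTC.
Add 14 hours and 35 minutes leg 3 → 08:26 UTC (Dec 25).
St. John's is UTC−3:30, so local arrival = 08:26 − 3:30 = 04:56 on Dec 25.

04:56 on December 25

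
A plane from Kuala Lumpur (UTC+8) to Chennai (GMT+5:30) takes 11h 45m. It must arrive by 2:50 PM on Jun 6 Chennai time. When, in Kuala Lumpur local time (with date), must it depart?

5:35 AM on June 6

Target arrival in UTC: 2:50 PM − 5:30 = 9:20 AM on Jun 6.
Subtract 11 hours and 45 minutes → departure 9:35 PM UTC on Jun 5.
Kuala Lumpur is UTC+8:00: 9:35 PM + 8:00 = 5:35 AM on Jun 6.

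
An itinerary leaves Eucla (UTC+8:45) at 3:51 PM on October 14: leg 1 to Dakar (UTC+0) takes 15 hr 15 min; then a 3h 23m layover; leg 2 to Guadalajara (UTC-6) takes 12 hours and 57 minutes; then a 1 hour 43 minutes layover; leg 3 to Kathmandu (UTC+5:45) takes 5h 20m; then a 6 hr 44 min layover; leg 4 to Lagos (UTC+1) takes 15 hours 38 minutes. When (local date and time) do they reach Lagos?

9:06 PM on Oct 16

Convert departure to UTC: 3:51 PM − 8:45 = 7:06 AM UTC on Oct 14.
Add 15 hours and 15 minutes leg 1 → 10:21 PM UTC.
Add 3 hours 23 minutes layover in Dakar → 1:44 AM UTC (Oct 15).
Add 12 hours and 57 minutes leg 2 → 2:41 PM UTC.
Add 1 hour and 43 minutes layover in Guadalajara → 4:24 PM UTC.
Add 5 hours 20 minutes leg 3 → 9:44 PM UTC.
Add 6 hours 44 minutes layover in Kathmandu → 4:28 AM UTC (Oct 16).
Add 15 hours and 38 minutes leg 4 → 8:06 PM UTC.
Lagos is UTC+1:00, so local arrival = 8:06 PM + 1:00 = 9:06 PM on Oct 16.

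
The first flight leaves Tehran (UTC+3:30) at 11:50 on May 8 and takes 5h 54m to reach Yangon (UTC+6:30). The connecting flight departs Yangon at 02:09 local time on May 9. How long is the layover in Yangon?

5 hours 25 minutes

Convert departure to UTC: 11:50 − 3:30 = 08:20 UTC on May 8.
Add 5 hours 54 minutes flight time → 14:14 UTC.
Yangon is UTC+6:30, so local arrival = 14:14 + 6:30 = 20:44 on May 8.
Layover = 02:09 − 20:44 (+1 day) = 5 hours 25 minutes.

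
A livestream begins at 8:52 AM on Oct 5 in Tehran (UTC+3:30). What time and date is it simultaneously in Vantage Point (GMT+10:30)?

In UTC: 8:52 AM − 3:30 = 5:22 AM on Oct 5.
Vantage Point is UTC+10:30: 5:22 AM + 10:30 = 3:52 PM on Oct 5.

3:52 PM on Oct 5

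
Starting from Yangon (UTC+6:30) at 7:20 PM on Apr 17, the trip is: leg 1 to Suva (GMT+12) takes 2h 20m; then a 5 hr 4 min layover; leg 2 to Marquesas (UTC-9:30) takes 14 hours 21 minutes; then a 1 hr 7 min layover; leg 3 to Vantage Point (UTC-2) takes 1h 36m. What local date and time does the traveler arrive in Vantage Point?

Convert departure to UTC: 7:20 PM − 6:30 = 12:50 PM UTC on Apr 17.
Add 2 hours 20 minutes leg 1 → 3:10 PM UTC.
Add 5 hours and 4 minutes layover in Suva → 8:14 PM UTC.
Add 14 hours and 21 minutes leg 2 → 10:35 AM UTC (Apr 18).
Add 1 hour and 7 minutes layover in Marquesas → 11:42 AM UTC.
Add 1 hour and 36 minutes leg 3 → 1:18 PM UTC.
Vantage Point is UTC−2:00, so local arrival = 1:18 PM − 2:00 = 11:18 AM on Apr 18.

11:18 AM on April 18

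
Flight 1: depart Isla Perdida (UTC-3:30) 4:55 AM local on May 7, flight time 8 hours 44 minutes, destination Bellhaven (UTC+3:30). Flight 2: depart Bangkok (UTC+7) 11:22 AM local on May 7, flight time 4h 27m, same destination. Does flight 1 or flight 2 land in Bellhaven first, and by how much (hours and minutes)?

Flight 1 in UTC: 4:55 AM + 3:30 = 8:25 AM on May 7.
+8 hours and 44 minutes → arrive 5:09 PM UTC on May 7.
Flight 2 in UTC: 11:22 AM − 7:00 = 4:22 AM on May 7.
+4 hours and 27 minutes → arrive 8:49 AM UTC on May 7.
Flight 2 lands earlier by 8 hours 20 minutes.

the second, by 8 hours 20 minutes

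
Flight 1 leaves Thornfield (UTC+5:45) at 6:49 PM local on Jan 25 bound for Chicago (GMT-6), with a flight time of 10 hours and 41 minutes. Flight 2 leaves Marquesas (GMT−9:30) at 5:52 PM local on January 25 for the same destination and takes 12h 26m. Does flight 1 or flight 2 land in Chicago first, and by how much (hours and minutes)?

Flight 1 in UTC: 6:49 PM − 5:45 = 1:04 PM on Jan 25.
+10 hours 41 minutes → arrive 11:45 PM UTC on Jan 25.
Flight 2 in UTC: 5:52 PM + 9:30 = 3:22 AM on Jan 26.
+12 hours and 26 minutes → arrive 3:48 PM UTC on Jan 26.
Flight 1 lands earlier by 16 hours 3 minutes.

the first, by 16 hours 3 minutes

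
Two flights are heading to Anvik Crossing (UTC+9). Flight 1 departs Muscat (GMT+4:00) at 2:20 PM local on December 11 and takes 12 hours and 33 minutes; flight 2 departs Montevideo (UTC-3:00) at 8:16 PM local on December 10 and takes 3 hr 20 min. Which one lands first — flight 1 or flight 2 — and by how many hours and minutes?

Flight 1 in UTC: 2:20 PM − 4:00 = 10:20 AM on Dec 11.
+12 hours and 33 minutes → arrive 10:53 PM UTC on Dec 11.
Flight 2 in UTC: 8:16 PM + 3:00 = 11:16 PM on Dec 10.
+3 hours 20 minutes → arrive 2:36 AM UTC on Dec 11.
Flight 2 lands earlier by 20 hours 17 minutes.

the second, by 20 hours 17 minutes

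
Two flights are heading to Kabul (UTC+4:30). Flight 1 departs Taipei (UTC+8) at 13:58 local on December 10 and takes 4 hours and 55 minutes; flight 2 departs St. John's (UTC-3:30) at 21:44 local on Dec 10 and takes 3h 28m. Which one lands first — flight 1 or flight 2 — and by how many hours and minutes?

Flight 1 in UTC: 13:58 − 8:00 = 05:58 on Dec 10.
+4 hours and 55 minutes → arrive 10:53 UTC on Dec 10.
Flight 2 in UTC: 21:44 + 3:30 = 01:14 on Dec 11.
+3 hours 28 minutes → arrive 04:42 UTC on Dec 11.
Flight 1 lands earlier by 17 hours 49 minutes.

the first, by 17 hours 49 minutes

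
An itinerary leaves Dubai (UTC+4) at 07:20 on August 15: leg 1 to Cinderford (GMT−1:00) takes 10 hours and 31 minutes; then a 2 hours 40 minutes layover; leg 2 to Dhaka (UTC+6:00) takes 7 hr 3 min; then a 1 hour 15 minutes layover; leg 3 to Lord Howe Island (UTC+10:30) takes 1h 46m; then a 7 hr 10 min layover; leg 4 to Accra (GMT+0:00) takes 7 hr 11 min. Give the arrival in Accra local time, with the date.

Convert departure to UTC: 07:20 − 4:00 = 03:20 UTC on Aug 15.
Add 10 hours 31 minutes leg 1 → 13:51 UTC.
Add 2 hours 40 minutes layover in Cinderford → 16:31 UTC.
Add 7 hours 3 minutes leg 2 → 23:34 UTC.
Add 1 hour 15 minutes layover in Dhaka → 00:49 UTC (Aug 16).
Add 1 hour and 46 minutes leg 3 → 02:35 UTC.
Add 7 hours 10 minutes layover in Lord Howe Island → 09:45 UTC.
Add 7 hours and 11 minutes leg 4 → 16:56 UTC.
Accra is UTC+0, so local arrival is the same: 16:56 on Aug 16.

16:56 on Aug 16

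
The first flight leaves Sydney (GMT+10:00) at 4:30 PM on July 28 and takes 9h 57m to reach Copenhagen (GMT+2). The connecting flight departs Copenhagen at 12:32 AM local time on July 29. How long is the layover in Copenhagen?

6 hours 5 minutes

Convert departure to UTC: 4:30 PM − 10:00 = 6:30 AM UTC on Jul 28.
Add 9 hours 57 minutes flight time → 4:27 PM UTC.
Copenhagen is UTC+2:00, so local arrival = 4:27 PM + 2:00 = 6:27 PM on Jul 28.
Layover = 12:32 AM − 6:27 PM (+1 day) = 6 hours 5 minutes.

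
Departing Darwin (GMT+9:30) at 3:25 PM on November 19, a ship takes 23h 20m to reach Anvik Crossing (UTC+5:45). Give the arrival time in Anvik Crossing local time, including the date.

Convert departure to UTC: 3:25 PM − 9:30 = 5:55 AM UTC on Nov 19.
Add 23 hours and 20 minutes travel time → 5:15 AM UTC (Nov 20).
Anvik Crossing is UTC+5:45, so local arrival = 5:15 AM + 5:45 = 11:00 AM on Nov 20.

11:00 AM on Nov 20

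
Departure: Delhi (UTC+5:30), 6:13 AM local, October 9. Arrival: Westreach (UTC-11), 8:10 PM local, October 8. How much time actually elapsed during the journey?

6 hours 27 minutes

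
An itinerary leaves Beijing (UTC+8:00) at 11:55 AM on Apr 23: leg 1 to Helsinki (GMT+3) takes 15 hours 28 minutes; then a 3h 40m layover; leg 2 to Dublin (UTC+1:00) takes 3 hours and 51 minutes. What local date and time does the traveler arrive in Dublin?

3:54 AM on Apr 24

Convert departure to UTC: 11:55 AM − 8:00 = 3:55 AM UTC on Apr 23.
Add 15 hours and 28 minutes leg 1 → 7:23 PM UTC.
Add 3 hours and 40 minutes layover in Helsinki → 11:03 PM UTC.
Add 3 hours and 51 minutes leg 2 → 2:54 AM UTC (Apr 24).
Dublin is UTC+1:00, so local arrival = 2:54 AM + 1:00 = 3:54 AM on Apr 24.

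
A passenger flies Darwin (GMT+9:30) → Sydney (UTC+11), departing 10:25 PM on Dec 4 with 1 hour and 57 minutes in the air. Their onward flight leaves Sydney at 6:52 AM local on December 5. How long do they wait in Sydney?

Convert departure to UTC: 10:25 PM − 9:30 = 12:55 PM UTC on Dec 4.
Add 1 hour and 57 minutes flight time → 2:52 PM UTC.
Sydney is UTC+11:00, so local arrival = 2:52 PM + 11:00 = 1:52 AM on Dec 5.
Layover = 6:52 AM − 1:52 AM = 5 hours.

5 hours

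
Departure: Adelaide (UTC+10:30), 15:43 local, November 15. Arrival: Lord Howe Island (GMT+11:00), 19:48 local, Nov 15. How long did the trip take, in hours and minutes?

Departure in UTC: 15:43 − 10:30 = 05:13 on Nov 15.
Arrival in UTC: 19:48 − 11:00 = 08:48 on Nov 15.
Elapsed = 08:48 − 05:13 = 3 hours 35 minutes.

3 hours 35 minutes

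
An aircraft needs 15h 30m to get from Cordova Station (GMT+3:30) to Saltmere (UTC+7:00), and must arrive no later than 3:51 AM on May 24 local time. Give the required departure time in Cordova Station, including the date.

Target arrival in UTC: 3:51 AM − 7:00 = 8:51 PM on May 23.
Subtract 15 hours 30 minutes → departure 5:21 AM UTC on May 23.
Cordova Station is UTC+3:30: 5:21 AM + 3:30 = 8:51 AM on May 23.

8:51 AM on May 23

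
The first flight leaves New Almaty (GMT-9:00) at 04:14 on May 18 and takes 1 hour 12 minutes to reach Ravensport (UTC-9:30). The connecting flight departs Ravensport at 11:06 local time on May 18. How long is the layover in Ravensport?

Convert departure to UTC: 04:14 + 9:00 = 13:14 UTC on May 18.
Add 1 hour 12 minutes flight time → 14:26 UTC.
Ravensport is UTC−9:30, so local arrival = 14:26 − 9:30 = 04:56 on May 18.
Layover = 11:06 − 04:56 = 6 hours 10 minutes.

6 hours 10 minutes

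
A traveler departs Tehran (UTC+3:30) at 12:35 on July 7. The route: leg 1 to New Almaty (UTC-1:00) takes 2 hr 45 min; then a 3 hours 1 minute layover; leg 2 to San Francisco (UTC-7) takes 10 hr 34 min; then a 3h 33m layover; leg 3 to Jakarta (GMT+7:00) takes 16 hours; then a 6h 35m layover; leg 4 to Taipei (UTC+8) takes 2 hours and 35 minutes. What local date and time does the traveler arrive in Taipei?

14:08 on July 9

Convert departure to UTC: 12:35 − 3:30 = 09:05 UTC on Jul 7.
Add 2 hours and 45 minutes leg 1 → 11:50 UTC.
Add 3 hours 1 minute layover in New Almaty → 14:51 UTC.
Add 10 hours and 34 minutes leg 2 → 01:25 UTC (Jul 8).
Add 3 hours and 33 minutes layover in San Francisco → 04:58 UTC.
Add 16 hours leg 3 → 20:58 UTC.
Add 6 hours 35 minutes layover in Jakarta → 03:33 UTC (Jul 9).
Add 2 hours 35 minutes leg 4 → 06:08 UTC.
Taipei is UTC+8:00, so local arrival = 06:08 + 8:00 = 14:08 on Jul 9.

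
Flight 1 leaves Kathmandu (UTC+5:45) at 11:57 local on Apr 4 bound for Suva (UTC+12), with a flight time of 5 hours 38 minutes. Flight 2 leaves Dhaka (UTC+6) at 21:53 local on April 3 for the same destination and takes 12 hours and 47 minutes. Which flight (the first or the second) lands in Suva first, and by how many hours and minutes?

the second, by 7 hours 10 minutes

Flight 1 in UTC: 11:57 − 5:45 = 06:12 on Apr 4.
+5 hours 38 minutes → arrive 11:50 UTC on Apr 4.
Flight 2 in UTC: 21:53 − 6:00 = 15:53 on Apr 3.
+12 hours 47 minutes → arrive 04:40 UTC on Apr 4.
Flight 2 lands earlier by 7 hours 10 minutes.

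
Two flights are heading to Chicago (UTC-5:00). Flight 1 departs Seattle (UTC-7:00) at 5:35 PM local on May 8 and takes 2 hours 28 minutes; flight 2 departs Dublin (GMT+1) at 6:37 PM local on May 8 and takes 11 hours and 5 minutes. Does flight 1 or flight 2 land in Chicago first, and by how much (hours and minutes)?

the first, by 1 hour 39 minutes

Flight 1 in UTC: 5:35 PM + 7:00 = 12:35 AM on May 9.
+2 hours 28 minutes → arrive 3:03 AM UTC on May 9.
Flight 2 in UTC: 6:37 PM − 1:00 = 5:37 PM on May 8.
+11 hours and 5 minutes → arrive 4:42 AM UTC on May 9.
Flight 1 lands earlier by 1 hour 39 minutes.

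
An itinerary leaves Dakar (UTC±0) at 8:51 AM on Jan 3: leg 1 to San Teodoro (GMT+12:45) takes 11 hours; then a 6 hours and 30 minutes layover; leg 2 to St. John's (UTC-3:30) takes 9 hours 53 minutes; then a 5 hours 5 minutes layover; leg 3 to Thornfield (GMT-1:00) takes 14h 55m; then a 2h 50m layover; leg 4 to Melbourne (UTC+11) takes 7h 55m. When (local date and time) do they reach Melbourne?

Dakar is at UTC+0, so departure is already 8:51 AM UTC on Jan 3.
Add 11 hours leg 1 → 7:51 PM UTC.
Add 6 hours 30 minutes layover in San Teodoro → 2:21 AM UTC (Jan 4).
Add 9 hours 53 minutes leg 2 → 12:14 PM UTC.
Add 5 hours 5 minutes layover in St. John's → 5:19 PM UTC.
Add 14 hours 55 minutes leg 3 → 8:14 AM UTC (Jan 5).
Add 2 hours 50 minutes layover in Thornfield → 11:04 AM UTC.
Add 7 hours and 55 minutes leg 4 → 6:59 PM UTC.
Melbourne is UTC+11:00, so local arrival = 6:59 PM + 11:00 = 5:59 AM on Jan 6.

5:59 AM on January 6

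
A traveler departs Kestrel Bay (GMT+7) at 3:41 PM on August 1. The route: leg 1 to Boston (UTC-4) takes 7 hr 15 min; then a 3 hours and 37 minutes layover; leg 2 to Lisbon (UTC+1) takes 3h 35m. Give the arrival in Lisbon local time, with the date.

Convert departure to UTC: 3:41 PM − 7:00 = 8:41 AM UTC on Aug 1.
Add 7 hours 15 minutes leg 1 → 3:56 PM UTC.
Add 3 hours and 37 minutes layover in Boston → 7:33 PM UTC.
Add 3 hours 35 minutes leg 2 → 11:08 PM UTC.
Lisbon is UTC+1:00, so local arrival = 11:08 PM + 1:00 = 12:08 AM on Aug 2.

12:08 AM on Aug 2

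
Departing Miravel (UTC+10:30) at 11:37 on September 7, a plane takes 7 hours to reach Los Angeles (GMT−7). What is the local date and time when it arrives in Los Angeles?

Convert departure to UTC: 11:37 − 10:30 = 01:07 UTC on Sep 7.
Add 7 hours travel time → 08:07 UTC.
Los Angeles is UTC−7:00, so local arrival = 08:07 − 7:00 = 01:07 on Sep 7.

01:07 on Sep 7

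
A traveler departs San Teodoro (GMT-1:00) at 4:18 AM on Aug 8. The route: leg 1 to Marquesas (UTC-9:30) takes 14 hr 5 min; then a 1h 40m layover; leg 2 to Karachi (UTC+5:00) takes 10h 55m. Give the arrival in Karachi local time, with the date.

Convert departure to UTC: 4:18 AM + 1:00 = 5:18 AM UTC on Aug 8.
Add 14 hours and 5 minutes leg 1 → 7:23 PM UTC.
Add 1 hour 40 minutes layover in Marquesas → 9:03 PM UTC.
Add 10 hours 55 minutes leg 2 → 7:58 AM UTC (Aug 9).
Karachi is UTC+5:00, so local arrival = 7:58 AM + 5:00 = 12:58 PM on Aug 9.

12:58 PM on Aug 9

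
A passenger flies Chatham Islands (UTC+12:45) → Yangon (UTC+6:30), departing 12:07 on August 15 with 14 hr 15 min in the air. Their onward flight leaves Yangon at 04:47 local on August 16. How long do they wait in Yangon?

Convert departure to UTC: 12:07 − 12:45 = 23:22 UTC on Aug 14.
Add 14 hours and 15 minutes flight time → 13:37 UTC (Aug 15).
Yangon is UTC+6:30, so local arrival = 13:37 + 6:30 = 20:07 on Aug 15.
Layover = 04:47 − 20:07 (+1 day) = 8 hours 40 minutes.

8 hours 40 minutes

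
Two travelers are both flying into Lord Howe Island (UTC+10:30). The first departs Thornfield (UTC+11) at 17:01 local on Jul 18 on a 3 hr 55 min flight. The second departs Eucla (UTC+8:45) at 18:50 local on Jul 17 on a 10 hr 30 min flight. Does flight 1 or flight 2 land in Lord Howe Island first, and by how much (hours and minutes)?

Flight 1 in UTC: 17:01 − 11:00 = 06:01 on Jul 18.
+3 hours and 55 minutes → arrive 09:56 UTC on Jul 18.
Flight 2 in UTC: 18:50 − 8:45 = 10:05 on Jul 17.
+10 hours and 30 minutes → arrive 20:35 UTC on Jul 17.
Flight 2 lands earlier by 13 hours 21 minutes.

the second, by 13 hours 21 minutes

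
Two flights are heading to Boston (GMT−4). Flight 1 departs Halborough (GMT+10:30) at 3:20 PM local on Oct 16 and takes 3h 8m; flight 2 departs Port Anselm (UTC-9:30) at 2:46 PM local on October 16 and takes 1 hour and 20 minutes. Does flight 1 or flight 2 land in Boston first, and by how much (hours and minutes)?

the first, by 17 hours 38 minutes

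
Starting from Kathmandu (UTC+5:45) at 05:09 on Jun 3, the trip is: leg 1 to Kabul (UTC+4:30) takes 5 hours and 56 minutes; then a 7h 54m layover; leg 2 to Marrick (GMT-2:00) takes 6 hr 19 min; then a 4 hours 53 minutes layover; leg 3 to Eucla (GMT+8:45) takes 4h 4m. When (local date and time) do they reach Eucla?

13:15 on June 4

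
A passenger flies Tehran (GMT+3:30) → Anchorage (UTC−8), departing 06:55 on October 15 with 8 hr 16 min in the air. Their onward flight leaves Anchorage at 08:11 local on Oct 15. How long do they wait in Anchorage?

4 hours 30 minutes

Convert departure to UTC: 06:55 − 3:30 = 03:25 UTC on Oct 15.
Add 8 hours 16 minutes flight time → 11:41 UTC.
Anchorage is UTC−8:00, so local arrival = 11:41 − 8:00 = 03:41 on Oct 15.
Layover = 08:11 − 03:41 = 4 hours 30 minutes.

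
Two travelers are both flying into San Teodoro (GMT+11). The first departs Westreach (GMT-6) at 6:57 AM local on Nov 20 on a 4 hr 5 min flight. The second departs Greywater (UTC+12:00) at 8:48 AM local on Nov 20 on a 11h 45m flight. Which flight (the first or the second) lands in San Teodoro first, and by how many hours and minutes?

the second, by 8 hours 29 minutes

Flight 1 in UTC: 6:57 AM + 6:00 = 12:57 PM on Nov 20.
+4 hours and 5 minutes → arrive 5:02 PM UTC on Nov 20.
Flight 2 in UTC: 8:48 AM − 12:00 = 8:48 PM on Nov 19.
+11 hours 45 minutes → arrive 8:33 AM UTC on Nov 20.
Flight 2 lands earlier by 8 hours 29 minutes.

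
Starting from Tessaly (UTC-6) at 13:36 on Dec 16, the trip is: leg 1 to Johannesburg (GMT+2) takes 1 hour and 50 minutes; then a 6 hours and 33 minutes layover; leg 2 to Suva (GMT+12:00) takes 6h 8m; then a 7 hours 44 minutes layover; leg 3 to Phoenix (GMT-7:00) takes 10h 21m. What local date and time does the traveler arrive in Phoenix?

21:12 on December 17

Convert departure to UTC: 13:36 + 6:00 = 19:36 UTC on Dec 16.
Add 1 hour 50 minutes leg 1 → 21:26 UTC.
Add 6 hours and 33 minutes layover in Johannesburg → 03:59 UTC (Dec 17).
Add 6 hours and 8 minutes leg 2 → 10:07 UTC.
Add 7 hours and 44 minutes layover in Suva → 17:51 UTC.
Add 10 hours 21 minutes leg 3 → 04:12 UTC (Dec 18).
Phoenix is UTC−7:00, so local arrival = 04:12 − 7:00 = 21:12 on Dec 17.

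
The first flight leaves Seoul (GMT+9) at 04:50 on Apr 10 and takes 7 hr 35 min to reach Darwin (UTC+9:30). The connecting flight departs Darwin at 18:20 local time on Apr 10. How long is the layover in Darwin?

5 hours 25 minutes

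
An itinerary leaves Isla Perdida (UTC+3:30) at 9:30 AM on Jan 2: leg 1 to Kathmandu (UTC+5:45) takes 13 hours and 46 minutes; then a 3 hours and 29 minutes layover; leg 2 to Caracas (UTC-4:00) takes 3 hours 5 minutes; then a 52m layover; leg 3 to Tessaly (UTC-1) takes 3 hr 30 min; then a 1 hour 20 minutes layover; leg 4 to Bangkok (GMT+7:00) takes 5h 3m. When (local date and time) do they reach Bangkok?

Convert departure to UTC: 9:30 AM − 3:30 = 6:00 AM UTC on Jan 2.
Add 13 hours and 46 minutes leg 1 → 7:46 PM UTC.
Add 3 hours and 29 minutes layover in Kathmandu → 11:15 PM UTC.
Add 3 hours and 5 minutes leg 2 → 2:20 AM UTC (Jan 3).
Add 52 minutes layover in Caracas → 3:12 AM UTC.
Add 3 hours and 30 minutes leg 3 → 6:42 AM UTC.
Add 1 hour 20 minutes layover in Tessaly → 8:02 AM UTC.
Add 5 hours 3 minutes leg 4 → 1:05 PM UTC.
Bangkok is UTC+7:00, so local arrival = 1:05 PM + 7:00 = 8:05 PM on Jan 3.

8:05 PM on January 3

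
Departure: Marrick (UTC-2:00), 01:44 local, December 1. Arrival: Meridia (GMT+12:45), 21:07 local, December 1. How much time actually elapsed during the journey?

4 hours 38 minutes

Departure in UTC: 01:44 + 2:00 = 03:44 on Dec 1.
Arrival in UTC: 21:07 − 12:45 = 08:22 on Dec 1.
Elapsed = 08:22 − 03:44 = 4 hours 38 minutes.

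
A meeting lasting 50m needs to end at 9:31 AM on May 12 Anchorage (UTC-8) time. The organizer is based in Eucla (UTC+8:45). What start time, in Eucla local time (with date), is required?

Target end time in UTC: 9:31 AM + 8:00 = 5:31 PM on May 12.
Subtract 50 minutes → start 4:41 PM UTC on May 12.
Eucla is UTC+8:45: 4:41 PM + 8:45 = 1:26 AM on May 13.

1:26 AM on May 13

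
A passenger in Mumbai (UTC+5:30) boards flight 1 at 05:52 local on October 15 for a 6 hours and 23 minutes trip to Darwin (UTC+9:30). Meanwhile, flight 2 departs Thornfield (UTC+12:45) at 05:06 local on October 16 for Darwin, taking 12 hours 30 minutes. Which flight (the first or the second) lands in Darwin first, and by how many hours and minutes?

Flight 1 in UTC: 05:52 − 5:30 = 00:22 on Oct 15.
+6 hours 23 minutes → arrive 06:45 UTC on Oct 15.
Flight 2 in UTC: 05:06 − 12:45 = 16:21 on Oct 15.
+12 hours and 30 minutes → arrive 04:51 UTC on Oct 16.
Flight 1 lands earlier by 22 hours 6 minutes.

the first, by 22 hours 6 minutes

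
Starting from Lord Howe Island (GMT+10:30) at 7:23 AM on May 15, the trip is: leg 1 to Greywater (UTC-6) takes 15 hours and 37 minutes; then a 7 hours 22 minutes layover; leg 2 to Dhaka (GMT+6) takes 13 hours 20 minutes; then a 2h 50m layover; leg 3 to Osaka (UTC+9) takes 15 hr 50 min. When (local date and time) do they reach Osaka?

Convert departure to UTC: 7:23 AM − 10:30 = 8:53 PM UTC on May 14.
Add 15 hours and 37 minutes leg 1 → 12:30 PM UTC (May 15).
Add 7 hours 22 minutes layover in Greywater → 7:52 PM UTC.
Add 13 hours and 20 minutes leg 2 → 9:12 AM UTC (May 16).
Add 2 hours 50 minutes layover in Dhaka → 12:02 PM UTC.
Add 15 hours 50 minutes leg 3 → 3:52 AM UTC (May 17).
Osaka is UTC+9:00, so local arrival = 3:52 AM + 9:00 = 12:52 PM on May 17.

12:52 PM on May 17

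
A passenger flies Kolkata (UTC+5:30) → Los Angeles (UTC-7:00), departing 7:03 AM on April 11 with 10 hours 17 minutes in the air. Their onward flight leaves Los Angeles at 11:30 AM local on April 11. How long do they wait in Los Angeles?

6 hours 40 minutes

Convert departure to UTC: 7:03 AM − 5:30 = 1:33 AM UTC on Apr 11.
Add 10 hours 17 minutes flight time → 11:50 AM UTC.
Los Angeles is UTC−7:00, so local arrival = 11:50 AM − 7:00 = 4:50 AM on Apr 11.
Layover = 11:30 AM − 4:50 AM = 6 hours 40 minutes.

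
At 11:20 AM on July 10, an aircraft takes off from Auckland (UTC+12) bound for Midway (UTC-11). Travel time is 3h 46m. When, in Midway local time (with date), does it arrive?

Convert departure to UTC: 11:20 AM − 12:00 = 11:20 PM UTC on Jul 9.
Add 3 hours 46 minutes travel time → 3:06 AM UTC (Jul 10).
Midway is UTC−11:00, so local arrival = 3:06 AM − 11:00 = 4:06 PM on Jul 9.

4:06 PM on July 9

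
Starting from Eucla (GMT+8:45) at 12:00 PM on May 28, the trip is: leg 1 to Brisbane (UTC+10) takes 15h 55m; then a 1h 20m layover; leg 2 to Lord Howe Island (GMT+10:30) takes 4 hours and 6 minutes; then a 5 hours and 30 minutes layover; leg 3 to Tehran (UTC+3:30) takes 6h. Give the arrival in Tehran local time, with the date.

Convert departure to UTC: 12:00 PM − 8:45 = 3:15 AM UTC on May 28.
Add 15 hours and 55 minutes leg 1 → 7:10 PM UTC.
Add 1 hour 20 minutes layover in Brisbane → 8:30 PM UTC.
Add 4 hours 6 minutes leg 2 → 12:36 AM UTC (May 29).
Add 5 hours and 30 minutes layover in Lord Howe Island → 6:06 AM UTC.
Add 6 hours leg 3 → 12:06 PM UTC.
Tehran is UTC+3:30, so local arrival = 12:06 PM + 3:30 = 3:36 PM on May 29.

3:36 PM on May 29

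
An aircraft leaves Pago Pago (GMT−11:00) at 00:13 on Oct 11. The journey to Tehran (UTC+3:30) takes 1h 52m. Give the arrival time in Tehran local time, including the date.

Convert departure to UTC: 00:13 + 11:00 = 11:13 UTC on Oct 11.
Add 1 hour and 52 minutes travel time → 13:05 UTC.
Tehran is UTC+3:30, so local arrival = 13:05 + 3:30 = 16:35 on Oct 11.

16:35 on October 11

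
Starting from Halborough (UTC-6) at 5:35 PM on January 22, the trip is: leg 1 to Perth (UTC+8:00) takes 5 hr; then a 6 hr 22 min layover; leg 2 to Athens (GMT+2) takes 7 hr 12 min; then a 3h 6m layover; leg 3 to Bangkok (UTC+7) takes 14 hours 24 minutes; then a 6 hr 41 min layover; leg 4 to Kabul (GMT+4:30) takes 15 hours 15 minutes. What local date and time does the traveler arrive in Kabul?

2:05 PM on Jan 25

Convert departure to UTC: 5:35 PM + 6:00 = 11:35 PM UTC on Jan 22.
Add 5 hours leg 1 → 4:35 AM UTC (Jan 23).
Add 6 hours 22 minutes layover in Perth → 10:57 AM UTC.
Add 7 hours and 12 minutes leg 2 → 6:09 PM UTC.
Add 3 hours 6 minutes layover in Athens → 9:15 PM UTC.
Add 14 hours 24 minutes leg 3 → 11:39 AM UTC (Jan 24).
Add 6 hours and 41 minutes layover in Bangkok → 6:20 PM UTC.
Add 15 hours 15 minutes leg 4 → 9:35 AM UTC (Jan 25).
Kabul is UTC+4:30, so local arrival = 9:35 AM + 4:30 = 2:05 PM on Jan 25.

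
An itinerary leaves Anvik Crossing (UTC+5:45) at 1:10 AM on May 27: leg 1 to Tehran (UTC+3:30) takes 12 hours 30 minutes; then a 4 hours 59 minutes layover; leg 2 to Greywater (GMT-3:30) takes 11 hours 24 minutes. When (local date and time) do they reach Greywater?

8:48 PM on May 27

Convert departure to UTC: 1:10 AM − 5:45 = 7:25 PM UTC on May 26.
Add 12 hours 30 minutes leg 1 → 7:55 AM UTC (May 27).
Add 4 hours and 59 minutes layover in Tehran → 12:54 PM UTC.
Add 11 hours and 24 minutes leg 2 → 12:18 AM UTC (May 28).
Greywater is UTC−3:30, so local arrival = 12:18 AM − 3:30 = 8:48 PM on May 27.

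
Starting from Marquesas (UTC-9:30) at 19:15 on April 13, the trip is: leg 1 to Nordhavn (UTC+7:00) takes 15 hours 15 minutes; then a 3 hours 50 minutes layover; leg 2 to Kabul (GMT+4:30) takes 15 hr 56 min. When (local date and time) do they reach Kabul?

20:16 on April 15

Convert departure to UTC: 19:15 + 9:30 = 04:45 UTC on Apr 14.
Add 15 hours and 15 minutes leg 1 → 20:00 UTC.
Add 3 hours and 50 minutes layover in Nordhavn → 23:50 UTC.
Add 15 hours 56 minutes leg 2 → 15:46 UTC (Apr 15).
Kabul is UTC+4:30, so local arrival = 15:46 + 4:30 = 20:16 on Apr 15.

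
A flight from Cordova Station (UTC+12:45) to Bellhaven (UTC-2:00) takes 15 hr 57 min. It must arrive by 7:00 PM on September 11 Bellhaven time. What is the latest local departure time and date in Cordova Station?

5:48 PM on September 11

Target arrival in UTC: 7:00 PM + 2:00 = 9:00 PM on Sep 11.
Subtract 15 hours 57 minutes → departure 5:03 AM UTC on Sep 11.
Cordova Station is UTC+12:45: 5:03 AM + 12:45 = 5:48 PM on Sep 11.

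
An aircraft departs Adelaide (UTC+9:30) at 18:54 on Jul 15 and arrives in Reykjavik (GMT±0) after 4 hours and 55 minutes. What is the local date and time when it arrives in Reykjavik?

Convert departure to UTC: 18:54 − 9:30 = 09:24 UTC on Jul 15.
Add 4 hours and 55 minutes travel time → 14:19 UTC.
Reykjavik is UTC+0, so local arrival is the same: 14:19 on Jul 15.

14:19 on Jul 15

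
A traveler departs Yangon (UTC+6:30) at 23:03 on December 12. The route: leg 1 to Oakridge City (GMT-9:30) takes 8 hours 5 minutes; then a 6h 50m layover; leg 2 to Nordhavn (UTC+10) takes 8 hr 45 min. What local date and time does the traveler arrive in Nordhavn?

02:13 on December 14

Convert departure to UTC: 23:03 − 6:30 = 16:33 UTC on Dec 12.
Add 8 hours 5 minutes leg 1 → 00:38 UTC (Dec 13).
Add 6 hours 50 minutes layover in Oakridge City → 07:28 UTC.
Add 8 hours 45 minutes leg 2 → 16:13 UTC.
Nordhavn is UTC+10:00, so local arrival = 16:13 + 10:00 = 02:13 on Dec 14.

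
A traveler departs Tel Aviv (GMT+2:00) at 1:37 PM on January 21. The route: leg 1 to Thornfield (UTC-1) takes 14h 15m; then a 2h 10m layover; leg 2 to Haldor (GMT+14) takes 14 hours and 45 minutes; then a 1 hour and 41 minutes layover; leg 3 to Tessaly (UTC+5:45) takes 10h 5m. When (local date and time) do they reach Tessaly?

12:18 PM on January 23

Convert departure to UTC: 1:37 PM − 2:00 = 11:37 AM UTC on Jan 21.
Add 14 hours 15 minutes leg 1 → 1:52 AM UTC (Jan 22).
Add 2 hours and 10 minutes layover in Thornfield → 4:02 AM UTC.
Add 14 hours 45 minutes leg 2 → 6:47 PM UTC.
Add 1 hour 41 minutes layover in Haldor → 8:28 PM UTC.
Add 10 hours 5 minutes leg 3 → 6:33 AM UTC (Jan 23).
Tessaly is UTC+5:45, so local arrival = 6:33 AM + 5:45 = 12:18 PM on Jan 23.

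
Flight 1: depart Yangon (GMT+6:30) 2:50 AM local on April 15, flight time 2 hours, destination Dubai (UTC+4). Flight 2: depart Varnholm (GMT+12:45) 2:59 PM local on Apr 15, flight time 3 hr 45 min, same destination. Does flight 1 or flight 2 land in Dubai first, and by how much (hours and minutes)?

Flight 1 in UTC: 2:50 AM − 6:30 = 8:20 PM on Apr 14.
+2 hours → arrive 10:20 PM UTC on Apr 14.
Flight 2 in UTC: 2:59 PM − 12:45 = 2:14 AM on Apr 15.
+3 hours and 45 minutes → arrive 5:59 AM UTC on Apr 15.
Flight 1 lands earlier by 7 hours 39 minutes.

the first, by 7 hours 39 minutes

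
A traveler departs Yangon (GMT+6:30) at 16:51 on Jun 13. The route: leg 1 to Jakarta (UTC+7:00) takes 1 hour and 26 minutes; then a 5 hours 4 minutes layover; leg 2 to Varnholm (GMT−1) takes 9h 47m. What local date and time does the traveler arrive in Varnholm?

01:38 on June 14

Convert departure to UTC: 16:51 − 6:30 = 10:21 UTC on Jun 13.
Add 1 hour and 26 minutes leg 1 → 11:47 UTC.
Add 5 hours and 4 minutes layover in Jakarta → 16:51 UTC.
Add 9 hours and 47 minutes leg 2 → 02:38 UTC (Jun 14).
Varnholm is UTC−1:00, so local arrival = 02:38 − 1:00 = 01:38 on Jun 14.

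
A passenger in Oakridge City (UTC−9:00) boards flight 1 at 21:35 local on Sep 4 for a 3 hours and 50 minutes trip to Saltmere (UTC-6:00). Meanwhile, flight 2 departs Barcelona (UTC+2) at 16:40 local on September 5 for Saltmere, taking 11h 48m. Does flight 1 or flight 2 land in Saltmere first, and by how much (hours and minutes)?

the first, by 16 hours 3 minutes

Flight 1 in UTC: 21:35 + 9:00 = 06:35 on Sep 5.
+3 hours and 50 minutes → arrive 10:25 UTC on Sep 5.
Flight 2 in UTC: 16:40 − 2:00 = 14:40 on Sep 5.
+11 hours 48 minutes → arrive 02:28 UTC on Sep 6.
Flight 1 lands earlier by 16 hours 3 minutes.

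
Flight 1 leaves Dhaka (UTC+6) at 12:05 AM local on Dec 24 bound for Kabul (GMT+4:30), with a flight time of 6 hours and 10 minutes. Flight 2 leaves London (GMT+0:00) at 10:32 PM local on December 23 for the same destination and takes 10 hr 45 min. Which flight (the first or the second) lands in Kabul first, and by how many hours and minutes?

Flight 1 in UTC: 12:05 AM − 6:00 = 6:05 PM on Dec 23.
+6 hours 10 minutes → arrive 12:15 AM UTC on Dec 24.
Flight 2 departs at 10:32 PM UTC (Dec 23).
+10 hours 45 minutes → arrive 9:17 AM UTC on Dec 24.
Flight 1 lands earlier by 9 hours 2 minutes.

the first, by 9 hours 2 minutes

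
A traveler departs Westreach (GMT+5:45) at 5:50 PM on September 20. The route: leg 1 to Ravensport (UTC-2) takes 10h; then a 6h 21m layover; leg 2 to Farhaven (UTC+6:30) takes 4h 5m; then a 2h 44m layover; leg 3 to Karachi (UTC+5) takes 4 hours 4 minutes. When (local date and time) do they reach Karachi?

Convert departure to UTC: 5:50 PM − 5:45 = 12:05 PM UTC on Sep 20.
Add 10 hours leg 1 → 10:05 PM UTC.
Add 6 hours and 21 minutes layover in Ravensport → 4:26 AM UTC (Sep 21).
Add 4 hours 5 minutes leg 2 → 8:31 AM UTC.
Add 2 hours and 44 minutes layover in Farhaven → 11:15 AM UTC.
Add 4 hours 4 minutes leg 3 → 3:19 PM UTC.
Karachi is UTC+5:00, so local arrival = 3:19 PM + 5:00 = 8:19 PM on Sep 21.

8:19 PM on Sep 21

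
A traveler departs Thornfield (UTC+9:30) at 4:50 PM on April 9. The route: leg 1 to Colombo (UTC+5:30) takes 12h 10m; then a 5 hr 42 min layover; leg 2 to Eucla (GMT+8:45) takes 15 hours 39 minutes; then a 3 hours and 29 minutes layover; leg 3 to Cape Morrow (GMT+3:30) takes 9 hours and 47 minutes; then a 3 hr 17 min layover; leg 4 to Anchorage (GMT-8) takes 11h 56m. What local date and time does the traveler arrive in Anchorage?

Convert departure to UTC: 4:50 PM − 9:30 = 7:20 AM UTC on Apr 9.
Add 12 hours and 10 minutes leg 1 → 7:30 PM UTC.
Add 5 hours and 42 minutes layover in Colombo → 1:12 AM UTC (Apr 10).
Add 15 hours 39 minutes leg 2 → 4:51 PM UTC.
Add 3 hours and 29 minutes layover in Eucla → 8:20 PM UTC.
Add 9 hours 47 minutes leg 3 → 6:07 AM UTC (Apr 11).
Add 3 hours 17 minutes layover in Cape Morrow → 9:24 AM UTC.
Add 11 hours 56 minutes leg 4 → 9:20 PM UTC.
Anchorage is UTC−8:00, so local arrival = 9:20 PM − 8:00 = 1:20 PM on Apr 11.

1:20 PM on April 11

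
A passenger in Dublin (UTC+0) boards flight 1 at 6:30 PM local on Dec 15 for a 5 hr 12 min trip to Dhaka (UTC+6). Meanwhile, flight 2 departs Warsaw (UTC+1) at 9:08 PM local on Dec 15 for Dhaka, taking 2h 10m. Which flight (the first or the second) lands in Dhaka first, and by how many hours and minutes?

Flight 1 departs at 6:30 PM UTC (Dec 15).
+5 hours 12 minutes → arrive 11:42 PM UTC on Dec 15.
Flight 2 in UTC: 9:08 PM − 1:00 = 8:08 PM on Dec 15.
+2 hours and 10 minutes → arrive 10:18 PM UTC on Dec 15.
Flight 2 lands earlier by 1 hour 24 minutes.

the second, by 1 hour 24 minutes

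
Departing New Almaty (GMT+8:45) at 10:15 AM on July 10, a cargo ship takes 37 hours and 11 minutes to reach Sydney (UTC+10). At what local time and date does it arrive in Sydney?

12:41 AM on July 12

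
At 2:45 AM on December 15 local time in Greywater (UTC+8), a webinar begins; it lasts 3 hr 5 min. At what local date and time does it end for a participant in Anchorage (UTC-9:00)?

Convert start to UTC: 2:45 AM − 8:00 = 6:45 PM UTC on Dec 14.
Add 3 hours and 5 minutes duration → 9:50 PM UTC.
Anchorage is UTC−9:00, so local end time = 9:50 PM − 9:00 = 12:50 PM on Dec 14.

12:50 PM on Dec 14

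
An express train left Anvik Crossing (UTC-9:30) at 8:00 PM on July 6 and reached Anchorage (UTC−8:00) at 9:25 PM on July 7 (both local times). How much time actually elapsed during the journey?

Anchorage is 1:30 ahead of Anvik Crossing.
Clock-face elapsed time (ignoring zones) is 25 hours 25 minutes.
Actual elapsed = 25 hours 25 minutes − 1:30 = 23 hours 55 minutes.

23 hours 55 minutes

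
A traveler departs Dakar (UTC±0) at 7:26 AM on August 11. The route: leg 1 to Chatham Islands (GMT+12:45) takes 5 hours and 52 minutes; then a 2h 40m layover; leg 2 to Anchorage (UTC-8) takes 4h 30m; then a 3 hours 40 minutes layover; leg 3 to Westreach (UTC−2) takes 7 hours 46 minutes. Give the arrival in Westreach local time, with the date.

Dakar is at UTC+0, so departure is already 7:26 AM UTC on Aug 11.
Add 5 hours and 52 minutes leg 1 → 1:18 PM UTC.
Add 2 hours 40 minutes layover in Chatham Islands → 3:58 PM UTC.
Add 4 hours 30 minutes leg 2 → 8:28 PM UTC.
Add 3 hours and 40 minutes layover in Anchorage → 12:08 AM UTC (Aug 12).
Add 7 hours 46 minutes leg 3 → 7:54 AM UTC.
Westreach is UTC−2:00, so local arrival = 7:54 AM − 2:00 = 5:54 AM on Aug 12.

5:54 AM on August 12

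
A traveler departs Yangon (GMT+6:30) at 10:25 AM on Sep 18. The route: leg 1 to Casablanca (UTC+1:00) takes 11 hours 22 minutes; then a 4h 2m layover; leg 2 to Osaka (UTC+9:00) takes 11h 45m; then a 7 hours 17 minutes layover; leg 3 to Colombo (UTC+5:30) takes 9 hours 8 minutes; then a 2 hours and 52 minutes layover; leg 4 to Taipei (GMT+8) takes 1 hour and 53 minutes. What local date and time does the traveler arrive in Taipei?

12:14 PM on September 20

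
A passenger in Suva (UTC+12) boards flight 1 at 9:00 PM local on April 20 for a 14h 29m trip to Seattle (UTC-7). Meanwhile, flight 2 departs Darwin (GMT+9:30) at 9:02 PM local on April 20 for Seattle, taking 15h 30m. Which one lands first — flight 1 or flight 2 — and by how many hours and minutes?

the first, by 3 hours 33 minutes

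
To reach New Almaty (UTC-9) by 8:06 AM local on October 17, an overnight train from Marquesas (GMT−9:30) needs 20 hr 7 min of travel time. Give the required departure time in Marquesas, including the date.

11:29 AM on October 16

Target arrival in UTC: 8:06 AM + 9:00 = 5:06 PM on Oct 17.
Subtract 20 hours and 7 minutes → departure 8:59 PM UTC on Oct 16.
Marquesas is UTC−9:30: 8:59 PM − 9:30 = 11:29 AM on Oct 16.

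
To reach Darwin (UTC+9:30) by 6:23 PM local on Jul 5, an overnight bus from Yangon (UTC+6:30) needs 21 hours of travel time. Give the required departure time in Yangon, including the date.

Target arrival in UTC: 6:23 PM − 9:30 = 8:53 AM on Jul 5.
Subtract 21 hours → departure 11:53 AM UTC on Jul 4.
Yangon is UTC+6:30: 11:53 AM + 6:30 = 6:23 PM on Jul 4.

6:23 PM on July 4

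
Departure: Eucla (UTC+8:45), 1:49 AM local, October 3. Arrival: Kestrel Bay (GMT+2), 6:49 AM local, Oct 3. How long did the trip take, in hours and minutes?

11 hours 45 minutes

Departure in UTC: 1:49 AM − 8:45 = 5:04 PM on Oct 2.
Arrival in UTC: 6:49 AM − 2:00 = 4:49 AM on Oct 3.
Elapsed = 4:49 AM − 5:04 PM (+1 day) = 11 hours 45 minutes.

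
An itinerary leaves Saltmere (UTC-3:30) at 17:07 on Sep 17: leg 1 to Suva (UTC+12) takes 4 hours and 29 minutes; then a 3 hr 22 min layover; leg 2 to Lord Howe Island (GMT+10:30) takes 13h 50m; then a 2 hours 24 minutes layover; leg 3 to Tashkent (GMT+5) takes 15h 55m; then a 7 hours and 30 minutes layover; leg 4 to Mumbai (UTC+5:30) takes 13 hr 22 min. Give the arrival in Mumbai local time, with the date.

Convert departure to UTC: 17:07 + 3:30 = 20:37 UTC on Sep 17.
Add 4 hours and 29 minutes leg 1 → 01:06 UTC (Sep 18).
Add 3 hours and 22 minutes layover in Suva → 04:28 UTC.
Add 13 hours 50 minutes leg 2 → 18:18 UTC.
Add 2 hours and 24 minutes layover in Lord Howe Island → 20:42 UTC.
Add 15 hours 55 minutes leg 3 → 12:37 UTC (Sep 19).
Add 7 hours 30 minutes layover in Tashkent → 20:07 UTC.
Add 13 hours and 22 minutes leg 4 → 09:29 UTC (Sep 20).
Mumbai is UTC+5:30, so local arrival = 09:29 + 5:30 = 14:59 on Sep 20.

14:59 on Sep 20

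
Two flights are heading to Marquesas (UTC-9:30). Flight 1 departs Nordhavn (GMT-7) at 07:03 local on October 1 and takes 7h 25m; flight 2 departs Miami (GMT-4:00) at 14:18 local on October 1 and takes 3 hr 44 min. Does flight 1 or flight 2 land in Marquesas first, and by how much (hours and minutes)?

the first, by 34 minutes

Flight 1 in UTC: 07:03 + 7:00 = 14:03 on Oct 1.
+7 hours and 25 minutes → arrive 21:28 UTC on Oct 1.
Flight 2 in UTC: 14:18 + 4:00 = 18:18 on Oct 1.
+3 hours and 44 minutes → arrive 22:02 UTC on Oct 1.
Flight 1 lands earlier by 34 minutes.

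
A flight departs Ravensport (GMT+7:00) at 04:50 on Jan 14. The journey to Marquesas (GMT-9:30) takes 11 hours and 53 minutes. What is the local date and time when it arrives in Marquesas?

00:13 on January 14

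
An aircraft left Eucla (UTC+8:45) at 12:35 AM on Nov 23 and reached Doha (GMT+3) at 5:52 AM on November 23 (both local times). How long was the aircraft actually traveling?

11 hours 2 minutes

Departure in UTC: 12:35 AM − 8:45 = 3:50 PM on Nov 22.
Arrival in UTC: 5:52 AM − 3:00 = 2:52 AM on Nov 23.
Elapsed = 2:52 AM − 3:50 PM (+1 day) = 11 hours 2 minutes.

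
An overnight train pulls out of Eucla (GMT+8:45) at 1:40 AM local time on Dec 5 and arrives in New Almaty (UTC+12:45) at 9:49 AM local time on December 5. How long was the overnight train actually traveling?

4 hours 9 minutes

Departure in UTC: 1:40 AM − 8:45 = 4:55 PM on Dec 4.
Arrival in UTC: 9:49 AM − 12:45 = 9:04 PM on Dec 4.
Elapsed = 9:04 PM − 4:55 PM = 4 hours 9 minutes.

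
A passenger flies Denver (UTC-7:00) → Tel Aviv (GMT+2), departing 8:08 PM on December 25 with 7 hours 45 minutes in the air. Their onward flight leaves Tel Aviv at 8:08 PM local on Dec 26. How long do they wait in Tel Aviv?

Convert departure to UTC: 8:08 PM + 7:00 = 3:08 AM UTC on Dec 26.
Add 7 hours and 45 minutes flight time → 10:53 AM UTC.
Tel Aviv is UTC+2:00, so local arrival = 10:53 AM + 2:00 = 12:53 PM on Dec 26.
Layover = 8:08 PM − 12:53 PM = 7 hours 15 minutes.

7 hours 15 minutes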